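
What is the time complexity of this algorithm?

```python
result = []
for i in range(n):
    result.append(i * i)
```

Time complexity: O(n).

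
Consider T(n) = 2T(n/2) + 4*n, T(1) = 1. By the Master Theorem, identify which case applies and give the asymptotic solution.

a=2, b=2, f(n)=4*n.
log_2(2) = 1, so n^(log_b(a)) = n.
f(n) = Theta(n), so Case 2 applies.
T(n) = Theta(n log n).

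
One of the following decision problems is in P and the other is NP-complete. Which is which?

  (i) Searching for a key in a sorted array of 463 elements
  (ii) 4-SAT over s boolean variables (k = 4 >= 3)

(i) is P: binary search runs in O(log n).
(ii) is NP-complete: 3-SAT is NP-complete (Cook-Levin); k-SAT for k>=3 reduces from 3-SAT.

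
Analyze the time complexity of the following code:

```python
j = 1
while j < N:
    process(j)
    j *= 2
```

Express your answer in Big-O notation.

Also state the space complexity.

Time complexity: O(log n).
Space complexity: O(1).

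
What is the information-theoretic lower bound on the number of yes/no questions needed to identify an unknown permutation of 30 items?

There are 30! = 265252859812191058636308480000000 permutations. Each yes/no question gives at most 1 bit, so at least ceil(log_2(265252859812191058636308480000000)) = 108 questions are needed.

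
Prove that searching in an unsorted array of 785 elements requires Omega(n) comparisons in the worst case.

An adversary can always place the target in the last position checked. Until all 785 positions are examined, the target might be in any unchecked position. Therefore 785 comparisons are necessary.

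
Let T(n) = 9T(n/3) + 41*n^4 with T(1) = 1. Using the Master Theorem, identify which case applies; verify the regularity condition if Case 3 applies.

a=9, b=3, f(n)=41*n^4.
log_3(9) = 2 < 4.
f(n) = Omega(n^(2+epsilon)) for some epsilon > 0, so Case 3 is the candidate.
Regularity: a*f(n/b) = 9*41*(n/3)^4 = (9/81)*41*n^4 <= c*f(n) with c = 9/81 < 1. Satisfied.
Case 3: T(n) = Theta(n^4).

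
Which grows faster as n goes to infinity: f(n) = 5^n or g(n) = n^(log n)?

f(n) = 5^n grows faster: take logs: log(n^(log n)) = (log n)^2, log(5^n) = n log 5; n dominates (log n)^2.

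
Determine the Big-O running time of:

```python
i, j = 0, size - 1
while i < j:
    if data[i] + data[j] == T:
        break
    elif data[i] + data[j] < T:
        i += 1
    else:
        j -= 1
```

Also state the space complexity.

Time complexity: O(n).
Space complexity: O(1).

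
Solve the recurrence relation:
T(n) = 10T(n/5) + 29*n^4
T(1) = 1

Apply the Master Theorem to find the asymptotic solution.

a=10, b=5, f(n)=29*n^4. log_5(10) = 1.431 < 4. Case 3: T(n) = O(n^4).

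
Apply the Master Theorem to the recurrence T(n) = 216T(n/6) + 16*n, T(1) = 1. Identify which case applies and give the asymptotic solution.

a=216, b=6, f(n)=16*n.
log_6(216) = 3 > 1.
Since f(n) = O(n^1) is polynomially smaller than n^3, Case 1 applies.
T(n) = Theta(n^3).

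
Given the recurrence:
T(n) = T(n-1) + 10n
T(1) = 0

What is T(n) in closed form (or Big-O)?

Unrolling: T(n) = 0 + 10*(2 + 3 + ... + n) = 0 + 10*(n(n+1)/2 - 1) = O(n^2).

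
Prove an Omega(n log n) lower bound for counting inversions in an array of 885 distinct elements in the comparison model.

Decision-tree argument: at any leaf, the comparisons made (with transitivity) must totally order all 885 elements -- otherwise some pair (i,j) is unordered, and an adversary can present two inputs agreeing on every comparison made but with that pair flipped, changing the inversion count by 1, so the leaf's output is wrong on one of them. Hence the tree has >= 885! leaves and height >= log_2(885!) = Omega(n log n). Modified merge sort achieves O(n log n).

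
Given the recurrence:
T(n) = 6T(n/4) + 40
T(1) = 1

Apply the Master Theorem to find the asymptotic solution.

a=6, b=4, f(n)=40. log_4(6) = 1.292. Case 1 of Master Theorem: T(n) = O(n^1.292).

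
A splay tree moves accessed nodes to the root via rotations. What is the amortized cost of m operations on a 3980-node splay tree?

Using a potential function Phi = sum of log(size of subtree) for each node, each splay operation has amortized cost O(log n) where n = 3980. Bad individual operations (O(n)) are offset by decreased potential.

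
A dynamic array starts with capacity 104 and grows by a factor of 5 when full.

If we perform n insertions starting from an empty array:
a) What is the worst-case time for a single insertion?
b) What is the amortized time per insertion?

(a) Worst-case single insertion: O(n) -- when the array is full at capacity c, the resize copies all c elements, and c can be Theta(n).
(b) Resizes happen at sizes 104, 520, 2600, ... Total copy cost for n insertions: 104 + 520 + ... = O(n) (geometric series with ratio 1/5). Amortized cost per insertion: O(n)/n = O(1).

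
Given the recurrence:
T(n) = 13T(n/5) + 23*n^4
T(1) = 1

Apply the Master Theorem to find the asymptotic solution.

a=13, b=5, f(n)=23*n^4. log_5(13) = 1.594 < 4. Case 3: T(n) = O(n^4).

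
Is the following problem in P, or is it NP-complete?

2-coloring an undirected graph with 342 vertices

This problem is in P: 2-coloring is bipartiteness testing via BFS, O(V+E).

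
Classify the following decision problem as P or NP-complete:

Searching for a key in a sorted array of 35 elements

This problem is in P: binary search runs in O(log n).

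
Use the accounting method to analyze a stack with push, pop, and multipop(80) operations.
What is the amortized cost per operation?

Assign 2 credits per push (1 for the push, 1 saved for a future pop). Each pop or element popped by multipop(80) uses 1 saved credit. Total credits never go negative, so amortized cost is O(1).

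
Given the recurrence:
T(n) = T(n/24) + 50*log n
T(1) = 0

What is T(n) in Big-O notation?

Each of the log_24(n) levels adds O(log n). T(n) = O(log^2 n).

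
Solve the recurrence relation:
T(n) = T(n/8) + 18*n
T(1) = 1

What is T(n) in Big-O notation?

Geometric series: 18*n*(1 + 1/8 + 1/8^2 + ...) = O(n). T(n) = O(n).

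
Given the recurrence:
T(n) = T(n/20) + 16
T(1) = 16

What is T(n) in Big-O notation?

Each step divides n by 20 and adds 16. After log_20(n) steps, T(n) = O(log n).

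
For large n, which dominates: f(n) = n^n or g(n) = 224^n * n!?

g(n) = 224^n * n! grows faster: by Stirling n! ~ sqrt(2 pi n)(n/e)^n, so 224^n n! / n^n ~ (224/e)^n sqrt(2 pi n) -> infinity since 224/e > 1.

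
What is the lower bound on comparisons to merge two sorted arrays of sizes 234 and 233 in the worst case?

Adversary: with |234 - 233| <= 1 the inputs can be fully interleaved so that every adjacent pair in the merged output comes from different arrays. Then each of the 466 adjacent pairs must be directly compared, or the algorithm cannot determine their relative order. Standard merge meets this bound.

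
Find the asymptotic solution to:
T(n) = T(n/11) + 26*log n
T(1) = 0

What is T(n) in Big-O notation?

Each of the log_11(n) levels adds O(log n). T(n) = O(log^2 n).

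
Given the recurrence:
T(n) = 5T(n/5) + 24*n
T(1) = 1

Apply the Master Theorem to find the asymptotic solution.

a=5, b=5, f(n)=24*n. log_5(5) = 1. Case 2: T(n) = O(n log n).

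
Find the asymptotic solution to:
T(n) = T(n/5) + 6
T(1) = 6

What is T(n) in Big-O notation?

Each step divides n by 5 and adds 6. After log_5(n) steps, T(n) = O(log n).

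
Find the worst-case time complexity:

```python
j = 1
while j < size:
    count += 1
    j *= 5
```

Time complexity: O(log n).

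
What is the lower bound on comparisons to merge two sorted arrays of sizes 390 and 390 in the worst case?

Adversary: with |390 - 390| <= 1 the inputs can be fully interleaved so that every adjacent pair in the merged output comes from different arrays. Then each of the 779 adjacent pairs must be directly compared, or the algorithm cannot determine their relative order. Standard merge meets this bound.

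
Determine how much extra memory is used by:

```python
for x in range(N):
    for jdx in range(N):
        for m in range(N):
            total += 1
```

Space complexity: O(1).
Only a constant amount of auxiliary storage is used; nothing grows with n.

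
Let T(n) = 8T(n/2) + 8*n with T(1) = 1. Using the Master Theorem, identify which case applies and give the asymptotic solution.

a=8, b=2, f(n)=8*n.
log_2(8) = 3 > 1.
Since f(n) = O(n^1) is polynomially smaller than n^3, Case 1 applies.
T(n) = Theta(n^3).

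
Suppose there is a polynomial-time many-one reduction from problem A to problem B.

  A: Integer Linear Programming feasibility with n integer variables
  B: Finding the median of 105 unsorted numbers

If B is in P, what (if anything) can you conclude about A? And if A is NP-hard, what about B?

A poly-time reduction A <=_p B means any A-instance can be transformed to a B-instance in poly time.
If B is in P: compose the reduction with B's poly-time algorithm to solve A in poly time, so A is in P.
If A is NP-hard: every NP problem reduces to A, which reduces to B; composing reductions, every NP problem reduces to B, so B is NP-hard.
(Here in fact A is NP-complete and B is in P, so no such reduction is known -- its existence would imply P = NP; the analysis concerns only what the assumed reduction would or would not let you conclude.)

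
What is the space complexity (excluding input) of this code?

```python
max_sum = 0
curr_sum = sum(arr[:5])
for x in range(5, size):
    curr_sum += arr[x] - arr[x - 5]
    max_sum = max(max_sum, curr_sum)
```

Space complexity: O(1).
Only a constant amount of auxiliary storage is used; nothing grows with n.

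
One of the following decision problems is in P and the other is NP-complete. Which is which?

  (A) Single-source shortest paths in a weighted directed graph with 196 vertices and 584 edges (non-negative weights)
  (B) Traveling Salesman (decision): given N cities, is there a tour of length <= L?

(A) is P: Dijkstra's algorithm runs in O((V+E) log V).
(B) is NP-complete: reduces from Hamiltonian Cycle.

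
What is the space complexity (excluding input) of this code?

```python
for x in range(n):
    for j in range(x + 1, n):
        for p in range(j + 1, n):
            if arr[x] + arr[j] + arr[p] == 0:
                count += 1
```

Space complexity: O(1).
Only a constant amount of auxiliary storage is used; nothing grows with n.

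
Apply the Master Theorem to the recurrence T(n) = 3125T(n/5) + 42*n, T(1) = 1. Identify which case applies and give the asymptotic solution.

a=3125, b=5, f(n)=42*n.
log_5(3125) = 5 > 1.
Since f(n) = O(n^1) is polynomially smaller than n^5, Case 1 applies.
T(n) = Theta(n^5).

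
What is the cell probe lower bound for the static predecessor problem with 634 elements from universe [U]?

The Patrascu-Thorup lower bound shows any data structure on n = 634 elements using O(n * polylog(n)) space requires Omega(log log U) query time. van Emde Boas trees achieve O(log log U) with O(U) space.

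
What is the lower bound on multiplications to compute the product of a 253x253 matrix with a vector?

A 253x253 matrix-vector product has 253 inner products of length 253. Output depends on all 253^2 = 64009 matrix entries. At least 64009 multiplications needed.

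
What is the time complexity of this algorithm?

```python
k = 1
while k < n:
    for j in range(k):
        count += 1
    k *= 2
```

Time complexity: O(n).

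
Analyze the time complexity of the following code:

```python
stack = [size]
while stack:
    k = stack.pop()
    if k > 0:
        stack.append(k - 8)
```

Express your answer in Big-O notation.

Time complexity: O(n).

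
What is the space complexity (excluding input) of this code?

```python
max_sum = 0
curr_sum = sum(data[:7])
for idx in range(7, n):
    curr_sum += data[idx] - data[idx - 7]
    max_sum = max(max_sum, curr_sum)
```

Space complexity: O(1).
Only a constant amount of auxiliary storage is used; nothing grows with n.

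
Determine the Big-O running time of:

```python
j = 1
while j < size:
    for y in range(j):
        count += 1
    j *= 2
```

Time complexity: O(n).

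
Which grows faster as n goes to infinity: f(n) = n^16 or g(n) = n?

f(n) = n^16 grows faster: n^16/n = n^15 -> infinity.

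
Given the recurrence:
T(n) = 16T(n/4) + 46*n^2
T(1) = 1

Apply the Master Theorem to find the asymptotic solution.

a=16, b=4, f(n)=46*n^2. log_4(16) = 2. Case 2: T(n) = O(n^2 log n).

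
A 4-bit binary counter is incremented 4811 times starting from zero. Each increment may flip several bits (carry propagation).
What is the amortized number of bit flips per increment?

Bit i flips on every 2^i-th increment, so over 4811 increments bit i flips floor(4811/2^i) times. Summing over i: total flips < 2 * 4811. Amortized: < 2 = O(1) per increment.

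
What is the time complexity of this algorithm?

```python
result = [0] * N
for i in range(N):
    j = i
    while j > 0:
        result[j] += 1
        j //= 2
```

Time complexity: O(n log n).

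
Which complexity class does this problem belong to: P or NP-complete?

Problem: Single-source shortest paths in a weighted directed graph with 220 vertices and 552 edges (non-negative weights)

This problem is in P: Dijkstra's algorithm runs in O((V+E) log V).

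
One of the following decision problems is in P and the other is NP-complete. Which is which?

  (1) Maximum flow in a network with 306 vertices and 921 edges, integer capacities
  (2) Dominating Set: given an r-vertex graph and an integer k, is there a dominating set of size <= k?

(1) is P: Edmonds-Karp / push-relabel run in polynomial time.
(2) is NP-complete: reduces from Set Cover (with k part of the input).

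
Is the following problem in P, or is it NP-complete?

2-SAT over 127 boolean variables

This problem is in P: 2-SAT is solvable in linear time via implication-graph SCCs.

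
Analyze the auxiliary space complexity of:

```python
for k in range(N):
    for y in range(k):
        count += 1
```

Space complexity: O(1).
Only a constant amount of auxiliary storage is used; nothing grows with n.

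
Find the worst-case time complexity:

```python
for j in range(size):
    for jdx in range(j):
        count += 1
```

Time complexity: O(n^2).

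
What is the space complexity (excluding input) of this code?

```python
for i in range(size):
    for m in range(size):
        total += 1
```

Space complexity: O(1).
Only a constant amount of auxiliary storage is used; nothing grows with n.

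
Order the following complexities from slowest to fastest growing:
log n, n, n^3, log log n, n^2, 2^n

Ordered by growth rate: log log n < log n < n < n^2 < n^3 < 2^n.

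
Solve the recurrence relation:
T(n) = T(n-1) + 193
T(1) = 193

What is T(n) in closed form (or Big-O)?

Unrolling: T(n) = T(n-1) + 193 = T(n-2) + 2*193 = ... = T(1) + (n-1)*193 = 193 + (n-1)*193 = 193n.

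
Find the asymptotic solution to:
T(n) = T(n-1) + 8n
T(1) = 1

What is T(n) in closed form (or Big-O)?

Unrolling: T(n) = 1 + 8*(2 + 3 + ... + n) = 1 + 8*(n(n+1)/2 - 1) = O(n^2).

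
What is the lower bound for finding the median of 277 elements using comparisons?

To find the median of 277 elements, every element must be compared at least once, so the lower bound is Omega(n). The BFPRT algorithm achieves O(n), making this tight.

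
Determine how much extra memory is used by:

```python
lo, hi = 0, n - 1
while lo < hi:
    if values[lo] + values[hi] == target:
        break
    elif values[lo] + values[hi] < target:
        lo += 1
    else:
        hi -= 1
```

Space complexity: O(1).
Only a constant amount of auxiliary storage is used; nothing grows with n.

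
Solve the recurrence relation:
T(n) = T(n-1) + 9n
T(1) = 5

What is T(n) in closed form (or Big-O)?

Unrolling: T(n) = 5 + 9*(2 + 3 + ... + n) = 5 + 9*(n(n+1)/2 - 1) = O(n^2).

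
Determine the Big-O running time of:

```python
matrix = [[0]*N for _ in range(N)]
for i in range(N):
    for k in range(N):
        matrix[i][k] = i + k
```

Time complexity: O(n^2).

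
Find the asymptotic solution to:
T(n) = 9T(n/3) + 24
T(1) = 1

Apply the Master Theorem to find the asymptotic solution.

a=9, b=3, f(n)=24. log_3(9) = 2. Case 1 of Master Theorem: T(n) = O(n^2).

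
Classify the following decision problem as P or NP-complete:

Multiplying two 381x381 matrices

This problem is in P: the schoolbook algorithm runs in O(n^3).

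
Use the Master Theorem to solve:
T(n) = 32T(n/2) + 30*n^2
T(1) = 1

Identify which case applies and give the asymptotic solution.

a=32, b=2, f(n)=30*n^2.
log_2(32) = 5 > 2.
Since f(n) = O(n^2) is polynomially smaller than n^5, Case 1 applies.
T(n) = Theta(n^5).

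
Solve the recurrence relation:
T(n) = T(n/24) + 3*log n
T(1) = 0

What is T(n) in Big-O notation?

Each of the log_24(n) levels adds O(log n). T(n) = O(log^2 n).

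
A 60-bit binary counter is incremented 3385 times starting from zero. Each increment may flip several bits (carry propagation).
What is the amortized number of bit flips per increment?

Bit i flips on every 2^i-th increment, so over 3385 increments bit i flips floor(3385/2^i) times. Summing over i: total flips < 2 * 3385. Amortized: < 2 = O(1) per increment.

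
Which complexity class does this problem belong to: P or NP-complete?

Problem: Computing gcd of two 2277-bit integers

This problem is in P: the Euclidean algorithm runs in polynomial time in the bit-length.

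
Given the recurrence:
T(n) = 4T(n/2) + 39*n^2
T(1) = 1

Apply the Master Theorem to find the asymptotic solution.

a=4, b=2, f(n)=39*n^2. log_2(4) = 2. Case 2: T(n) = O(n^2 log n).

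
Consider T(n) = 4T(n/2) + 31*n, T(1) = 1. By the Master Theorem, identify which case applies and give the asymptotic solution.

a=4, b=2, f(n)=31*n.
log_2(4) = 2 > 1.
Since f(n) = O(n^1) is polynomially smaller than n^2, Case 1 applies.
T(n) = Theta(n^2).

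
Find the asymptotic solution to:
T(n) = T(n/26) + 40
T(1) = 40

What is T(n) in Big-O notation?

Each step divides n by 26 and adds 40. After log_26(n) steps, T(n) = O(log n).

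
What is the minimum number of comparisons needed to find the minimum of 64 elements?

Finding the minimum requires 63 comparisons, identical reasoning to finding the maximum. Each comparison eliminates one candidate.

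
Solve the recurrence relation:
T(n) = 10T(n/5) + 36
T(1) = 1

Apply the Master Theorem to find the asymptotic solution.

a=10, b=5, f(n)=36. log_5(10) = 1.431. Case 1 of Master Theorem: T(n) = O(n^1.431).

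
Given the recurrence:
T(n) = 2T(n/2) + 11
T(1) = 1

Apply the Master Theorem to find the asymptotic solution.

a=2, b=2, f(n)=11. log_2(2) = 1. Case 1 of Master Theorem: T(n) = O(n^1).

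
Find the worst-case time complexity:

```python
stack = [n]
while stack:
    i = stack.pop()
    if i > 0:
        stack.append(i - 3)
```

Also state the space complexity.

Time complexity: O(n).
Space complexity: O(1).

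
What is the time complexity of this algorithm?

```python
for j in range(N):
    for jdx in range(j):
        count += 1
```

Time complexity: O(n^2).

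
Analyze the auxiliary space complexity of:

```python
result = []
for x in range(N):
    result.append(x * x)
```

Space complexity: O(n).
Auxiliary storage grows linearly with the input size n in the worst case.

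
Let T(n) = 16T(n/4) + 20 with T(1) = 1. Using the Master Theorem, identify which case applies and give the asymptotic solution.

a=16, b=4, f(n)=20.
log_4(16) = 2 > 0.
Since f(n) = O(n^0) is polynomially smaller than n^2, Case 1 applies.
T(n) = Theta(n^2).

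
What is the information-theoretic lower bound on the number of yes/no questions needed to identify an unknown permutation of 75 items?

There are 75! = 24809140811395398091946477116594033660926243886570122837795894512655842677572867409443815424000000000000000000 permutations. Each yes/no question gives at most 1 bit, so at least ceil(log_2(24809140811395398091946477116594033660926243886570122837795894512655842677572867409443815424000000000000000000)) = 364 questions are needed.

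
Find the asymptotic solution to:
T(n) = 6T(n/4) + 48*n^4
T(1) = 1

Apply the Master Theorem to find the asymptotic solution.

a=6, b=4, f(n)=48*n^4. log_4(6) = 1.292 < 4. Case 3: T(n) = O(n^4).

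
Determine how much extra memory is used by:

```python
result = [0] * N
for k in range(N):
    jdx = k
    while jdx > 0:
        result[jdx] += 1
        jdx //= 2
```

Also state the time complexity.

Space complexity: O(n).
Auxiliary storage grows linearly with the input size n in the worst case.
Time complexity: O(n log n).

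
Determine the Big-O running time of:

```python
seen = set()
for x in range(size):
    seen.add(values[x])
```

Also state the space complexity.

Time complexity: O(n).
Space complexity: O(n).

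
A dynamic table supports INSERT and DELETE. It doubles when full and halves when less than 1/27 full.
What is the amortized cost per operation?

Using potential function Phi = |2*num_items - table_size| when load > 1/2, and Phi = table_size/2 - num_items otherwise. The gap of 1/27 vs 1/2 for shrinking prevents thrashing. Both insert and delete have O(1) amortized cost.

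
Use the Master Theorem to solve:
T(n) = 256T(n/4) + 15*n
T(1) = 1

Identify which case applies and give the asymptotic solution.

a=256, b=4, f(n)=15*n.
log_4(256) = 4 > 1.
Since f(n) = O(n^1) is polynomially smaller than n^4, Case 1 applies.
T(n) = Theta(n^4).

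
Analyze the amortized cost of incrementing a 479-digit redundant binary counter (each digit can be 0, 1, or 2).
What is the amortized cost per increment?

A redundant counter on 479 digits allows digit values 0, 1, 2. Increment adds 1 to the least significant digit and carries any 2 to a 0 plus +1 on the next digit. With potential Phi = (number of 2-digits), each increment does O(1) actual work plus a chain of carries, each of which decreases Phi by 1. Amortized O(1).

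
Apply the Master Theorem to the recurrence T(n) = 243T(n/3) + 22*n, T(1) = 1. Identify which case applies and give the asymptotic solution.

a=243, b=3, f(n)=22*n.
log_3(243) = 5 > 1.
Since f(n) = O(n^1) is polynomially smaller than n^5, Case 1 applies.
T(n) = Theta(n^5).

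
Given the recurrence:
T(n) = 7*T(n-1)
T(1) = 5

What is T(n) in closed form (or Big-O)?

Each step multiplies by 7. T(n) = T(1)*7^(n-1) = 5*7^(n-1).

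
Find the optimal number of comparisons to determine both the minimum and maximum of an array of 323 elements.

Naive approach: 644 comparisons (322 for max + 322 for min).
Optimal: Compare elements in pairs first (floor(n/2) = 161 comparisons), then find max among winners and min among losers (161 comparisons each).
Total: ceil(3n/2) - 2 = 483 comparisons. An adversary argument shows this is also a lower bound.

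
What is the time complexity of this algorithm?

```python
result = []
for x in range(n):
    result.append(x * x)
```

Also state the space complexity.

Time complexity: O(n).
Space complexity: O(n).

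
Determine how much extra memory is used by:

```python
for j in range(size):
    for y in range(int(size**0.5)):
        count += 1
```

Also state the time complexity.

Space complexity: O(1).
Only a constant amount of auxiliary storage is used; nothing grows with n.
Time complexity: O(n * sqrt(n)).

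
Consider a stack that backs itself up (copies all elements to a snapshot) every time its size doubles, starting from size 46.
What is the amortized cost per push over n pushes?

Backups occur at sizes 46, 92, 184, ..., copying 46 + 92 + 184 + ... <= 2n elements total (geometric series). Spread over n pushes, the amortized backup cost is O(1) per push.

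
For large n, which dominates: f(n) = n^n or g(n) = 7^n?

f(n) = n^n grows faster: n^n / 7^n = (n/7)^n -> infinity once n > 7.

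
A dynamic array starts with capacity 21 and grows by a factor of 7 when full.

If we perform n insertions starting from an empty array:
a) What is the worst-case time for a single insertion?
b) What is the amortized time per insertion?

(a) Worst-case single insertion: O(n) -- when the array is full at capacity c, the resize copies all c elements, and c can be Theta(n).
(b) Resizes happen at sizes 21, 147, 1029, ... Total copy cost for n insertions: 21 + 147 + ... = O(n) (geometric series with ratio 1/7). Amortized cost per insertion: O(n)/n = O(1).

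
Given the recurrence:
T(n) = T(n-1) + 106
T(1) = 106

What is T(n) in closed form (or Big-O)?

Unrolling: T(n) = T(n-1) + 106 = T(n-2) + 2*106 = ... = T(1) + (n-1)*106 = 106 + (n-1)*106 = 106n.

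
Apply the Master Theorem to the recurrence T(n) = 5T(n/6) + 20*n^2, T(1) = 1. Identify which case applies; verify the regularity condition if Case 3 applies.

a=5, b=6, f(n)=20*n^2.
log_6(5) = 0.8982 < 2.
f(n) = Omega(n^(0.8982+epsilon)) for some epsilon > 0, so Case 3 is the candidate.
Regularity: a*f(n/b) = 5*20*(n/6)^2 = (5/36)*20*n^2 <= c*f(n) with c = 5/36 < 1. Satisfied.
Case 3: T(n) = Theta(n^2).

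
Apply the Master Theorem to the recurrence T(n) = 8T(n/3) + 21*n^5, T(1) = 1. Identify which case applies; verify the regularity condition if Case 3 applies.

a=8, b=3, f(n)=21*n^5.
log_3(8) = 1.893 < 5.
f(n) = Omega(n^(1.893+epsilon)) for some epsilon > 0, so Case 3 is the candidate.
Regularity: a*f(n/b) = 8*21*(n/3)^5 = (8/243)*21*n^5 <= c*f(n) with c = 8/243 < 1. Satisfied.
Case 3: T(n) = Theta(n^5).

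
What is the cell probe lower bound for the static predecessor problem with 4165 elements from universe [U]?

The Patrascu-Thorup lower bound shows any data structure on n = 4165 elements using O(n * polylog(n)) space requires Omega(log log U) query time. van Emde Boas trees achieve O(log log U) with O(U) space.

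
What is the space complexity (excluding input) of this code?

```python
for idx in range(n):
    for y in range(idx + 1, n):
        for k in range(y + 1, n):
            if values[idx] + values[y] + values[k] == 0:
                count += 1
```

Space complexity: O(1).
Only a constant amount of auxiliary storage is used; nothing grows with n.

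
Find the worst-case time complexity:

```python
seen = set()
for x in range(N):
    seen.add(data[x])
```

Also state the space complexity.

Time complexity: O(n).
Space complexity: O(n).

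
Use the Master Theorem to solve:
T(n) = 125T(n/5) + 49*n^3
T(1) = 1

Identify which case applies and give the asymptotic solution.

a=125, b=5, f(n)=49*n^3.
log_5(125) = 3, so n^(log_b(a)) = n^3.
f(n) = Theta(n^3), so Case 2 applies.
T(n) = Theta(n^3 log n).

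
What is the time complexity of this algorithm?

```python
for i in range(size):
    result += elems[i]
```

Time complexity: O(n).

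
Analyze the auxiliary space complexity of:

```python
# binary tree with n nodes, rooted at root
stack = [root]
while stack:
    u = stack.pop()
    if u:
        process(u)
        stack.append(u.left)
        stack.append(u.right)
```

Space complexity: O(n).
Auxiliary storage grows linearly with the input size n in the worst case.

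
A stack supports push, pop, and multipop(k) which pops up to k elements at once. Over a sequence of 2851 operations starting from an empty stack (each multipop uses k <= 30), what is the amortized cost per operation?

Each element is pushed exactly once and popped at most once (whether by pop or as part of a multipop). So the total number of individual pops over the whole sequence is at most the number of pushes, which is at most 2851. Total work <= 2 * 2851, hence O(1) amortized per operation.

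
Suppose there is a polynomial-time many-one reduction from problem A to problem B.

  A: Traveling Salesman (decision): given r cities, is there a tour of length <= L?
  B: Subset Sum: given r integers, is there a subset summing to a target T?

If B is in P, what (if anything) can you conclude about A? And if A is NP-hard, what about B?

A poly-time reduction A <=_p B means any A-instance can be transformed to a B-instance in poly time.
If B is in P: compose the reduction with B's poly-time algorithm to solve A in poly time, so A is in P.
If A is NP-hard: every NP problem reduces to A, which reduces to B; composing reductions, every NP problem reduces to B, so B is NP-hard.
(Here in fact A is NP-complete and B is NP-complete.)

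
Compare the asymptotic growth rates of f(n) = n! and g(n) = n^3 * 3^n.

f(n) = n! grows faster: by Stirling n! ~ (n/e)^n sqrt(2*pi*n); (n/e)^n eventually dominates n^3 * 3^n.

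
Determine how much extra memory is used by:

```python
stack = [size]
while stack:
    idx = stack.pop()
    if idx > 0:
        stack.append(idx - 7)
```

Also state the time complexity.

Space complexity: O(1).
Only a constant amount of auxiliary storage is used; nothing grows with n.
Time complexity: O(n).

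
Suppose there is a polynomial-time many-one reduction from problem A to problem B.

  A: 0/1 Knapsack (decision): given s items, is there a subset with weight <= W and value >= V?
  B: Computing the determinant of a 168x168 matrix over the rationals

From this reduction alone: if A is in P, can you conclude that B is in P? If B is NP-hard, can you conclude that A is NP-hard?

A poly-time reduction A <=_p B transfers tractability DOWN (B easy => A easy) and hardness UP (A hard => B hard), not the reverse.
From A in P, the reduction alone does NOT give B in P: any problem in P trivially reduces to SAT, yet SAT is not known to be in P.
From B NP-hard, the reduction alone does NOT give A NP-hard: again, easy problems reduce to hard ones.
(Here in fact A is NP-complete and B is in P, so no such reduction is known -- its existence would imply P = NP; the analysis concerns only what the assumed reduction would or would not let you conclude.)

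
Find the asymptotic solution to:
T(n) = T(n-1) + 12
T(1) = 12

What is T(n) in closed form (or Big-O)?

Unrolling: T(n) = T(n-1) + 12 = T(n-2) + 2*12 = ... = T(1) + (n-1)*12 = 12 + (n-1)*12 = 12n.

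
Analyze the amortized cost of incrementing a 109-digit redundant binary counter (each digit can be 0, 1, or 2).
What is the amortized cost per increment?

A redundant counter on 109 digits allows digit values 0, 1, 2. Increment adds 1 to the least significant digit and carries any 2 to a 0 plus +1 on the next digit. With potential Phi = (number of 2-digits), each increment does O(1) actual work plus a chain of carries, each of which decreases Phi by 1. Amortized O(1).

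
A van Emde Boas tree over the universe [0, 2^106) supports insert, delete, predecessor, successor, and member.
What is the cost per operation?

vEB recursively partitions [0, 81129638414606681695789005144064) into sqrt(u) clusters of size sqrt(u). Each operation recurses into either one cluster or the summary, never both: T(u) = T(sqrt(u)) + O(1) => T(u) = O(log log u) = O(log 106). This is worst-case, not just amortized.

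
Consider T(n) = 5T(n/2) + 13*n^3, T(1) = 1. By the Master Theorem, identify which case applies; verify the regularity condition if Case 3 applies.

a=5, b=2, f(n)=13*n^3.
log_2(5) = 2.322 < 3.
f(n) = Omega(n^(2.322+epsilon)) for some epsilon > 0, so Case 3 is the candidate.
Regularity: a*f(n/b) = 5*13*(n/2)^3 = (5/8)*13*n^3 <= c*f(n) with c = 5/8 < 1. Satisfied.
Case 3: T(n) = Theta(n^3).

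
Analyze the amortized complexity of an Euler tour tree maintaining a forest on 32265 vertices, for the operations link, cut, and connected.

An Euler tour tree stores each tree's Euler tour as a balanced BST keyed by tour position. On 32265 vertices: link concatenates two tours via O(1) splits/joins of size <= 2*32265 (O(log n)); cut splits the tour at the two occurrences of the edge (O(log n)); connected compares BST roots (O(log n) to find the root). All O(log n) amortized.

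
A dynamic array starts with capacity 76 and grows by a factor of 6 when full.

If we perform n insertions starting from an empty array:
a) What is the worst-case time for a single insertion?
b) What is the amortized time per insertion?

(a) Worst-case single insertion: O(n) -- when the array is full at capacity c, the resize copies all c elements, and c can be Theta(n).
(b) Resizes happen at sizes 76, 456, 2736, ... Total copy cost for n insertions: 76 + 456 + ... = O(n) (geometric series with ratio 1/6). Amortized cost per insertion: O(n)/n = O(1).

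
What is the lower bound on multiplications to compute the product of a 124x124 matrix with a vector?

A 124x124 matrix-vector product has 124 inner products of length 124. Output depends on all 124^2 = 15376 matrix entries. At least 15376 multiplications needed.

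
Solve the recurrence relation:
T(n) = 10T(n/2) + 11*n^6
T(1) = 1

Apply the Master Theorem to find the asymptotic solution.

a=10, b=2, f(n)=11*n^6. log_2(10) = 3.322 < 6. Case 3: T(n) = O(n^6).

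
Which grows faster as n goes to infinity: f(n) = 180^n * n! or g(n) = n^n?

f(n) = 180^n * n! grows faster: by Stirling n! ~ sqrt(2 pi n)(n/e)^n, so 180^n n! / n^n ~ (180/e)^n sqrt(2 pi n) -> infinity since 180/e > 1.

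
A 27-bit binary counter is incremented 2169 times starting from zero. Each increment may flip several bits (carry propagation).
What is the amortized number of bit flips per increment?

Bit i flips on every 2^i-th increment, so over 2169 increments bit i flips floor(2169/2^i) times. Summing over i: total flips < 2 * 2169. Amortized: < 2 = O(1) per increment.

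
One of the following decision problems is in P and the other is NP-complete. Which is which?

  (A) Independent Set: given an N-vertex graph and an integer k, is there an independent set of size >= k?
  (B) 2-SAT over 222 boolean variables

(A) is NP-complete: complement of Clique (with k part of the input).
(B) is P: 2-SAT is solvable in linear time via implication-graph SCCs.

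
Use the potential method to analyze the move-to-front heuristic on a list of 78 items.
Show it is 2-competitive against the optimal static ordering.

Let Phi = number of inversions between the MTF list and the optimal static list (0 <= Phi <= C(78,2)). Accessing an element at MTF position k and optimal position j: the move-to-front destroys all k-1 inversions in front of it that are not in front in optimal (>= k-j of them) and creates at most j-1 new ones. Amortized cost <= k + (j-1) - (k-j) = 2j - 1 <= 2 * optimal cost.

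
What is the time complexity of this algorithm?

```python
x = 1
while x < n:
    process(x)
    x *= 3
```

Time complexity: O(log n).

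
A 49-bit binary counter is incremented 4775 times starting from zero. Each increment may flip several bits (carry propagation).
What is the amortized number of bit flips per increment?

Bit i flips on every 2^i-th increment, so over 4775 increments bit i flips floor(4775/2^i) times. Summing over i: total flips < 2 * 4775. Amortized: < 2 = O(1) per increment.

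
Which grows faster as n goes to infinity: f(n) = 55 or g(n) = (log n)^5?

g(n) = (log n)^5 grows faster: any unbounded function dominates a constant.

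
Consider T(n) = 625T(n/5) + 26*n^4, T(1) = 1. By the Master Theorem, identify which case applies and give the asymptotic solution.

a=625, b=5, f(n)=26*n^4.
log_5(625) = 4, so n^(log_b(a)) = n^4.
f(n) = Theta(n^4), so Case 2 applies.
T(n) = Theta(n^4 log n).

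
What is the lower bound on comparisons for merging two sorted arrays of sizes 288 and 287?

Adversary argument: with sizes 288 and 287 (differing by at most 1), interleave the two arrays so that every consecutive pair in the output comes from different inputs. Then each of the 574 adjacent output pairs must be directly compared, or the algorithm cannot determine their relative order. So 574 comparisons are necessary; standard merge achieves this.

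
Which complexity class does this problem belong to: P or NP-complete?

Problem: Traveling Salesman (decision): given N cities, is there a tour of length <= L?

This problem is NP-complete: reduces from Hamiltonian Cycle.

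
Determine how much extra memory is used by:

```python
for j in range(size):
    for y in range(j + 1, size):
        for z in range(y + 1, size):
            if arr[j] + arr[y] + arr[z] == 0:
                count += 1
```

Space complexity: O(1).
Only a constant amount of auxiliary storage is used; nothing grows with n.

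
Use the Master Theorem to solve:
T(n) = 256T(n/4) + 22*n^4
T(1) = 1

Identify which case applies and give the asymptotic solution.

a=256, b=4, f(n)=22*n^4.
log_4(256) = 4, so n^(log_b(a)) = n^4.
f(n) = Theta(n^4), so Case 2 applies.
T(n) = Theta(n^4 log n).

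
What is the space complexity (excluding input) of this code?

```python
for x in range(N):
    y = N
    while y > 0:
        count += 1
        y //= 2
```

Space complexity: O(1).
Only a constant amount of auxiliary storage is used; nothing grows with n.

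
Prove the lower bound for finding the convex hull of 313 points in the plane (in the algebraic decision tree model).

Reduction from sorting: given 313 numbers x_1,...,x_{313}, map x_i to the point (x_i, x_i^2) on the parabola y = x^2. All points are on the convex hull, and walking the hull gives them in sorted x-order. Since sorting requires Omega(n log n), so does planar convex hull.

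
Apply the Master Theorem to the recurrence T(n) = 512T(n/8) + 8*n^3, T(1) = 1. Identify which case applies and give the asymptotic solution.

a=512, b=8, f(n)=8*n^3.
log_8(512) = 3, so n^(log_b(a)) = n^3.
f(n) = Theta(n^3), so Case 2 applies.
T(n) = Theta(n^3 log n).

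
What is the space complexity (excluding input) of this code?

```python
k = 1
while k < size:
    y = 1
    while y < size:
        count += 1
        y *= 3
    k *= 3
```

Space complexity: O(1).
Only a constant amount of auxiliary storage is used; nothing grows with n.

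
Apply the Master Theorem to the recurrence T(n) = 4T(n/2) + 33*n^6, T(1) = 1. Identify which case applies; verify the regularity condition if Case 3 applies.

a=4, b=2, f(n)=33*n^6.
log_2(4) = 2 < 6.
f(n) = Omega(n^(2+epsilon)) for some epsilon > 0, so Case 3 is the candidate.
Regularity: a*f(n/b) = 4*33*(n/2)^6 = (4/64)*33*n^6 <= c*f(n) with c = 4/64 < 1. Satisfied.
Case 3: T(n) = Theta(n^6).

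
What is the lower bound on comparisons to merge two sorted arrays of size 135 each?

To merge two sorted arrays of size 135, we need at least 269 comparisons in the worst case. An adversary can force every element to be compared.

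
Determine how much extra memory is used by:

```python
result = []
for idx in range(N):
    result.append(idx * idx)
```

Space complexity: O(n).
Auxiliary storage grows linearly with the input size n in the worst case.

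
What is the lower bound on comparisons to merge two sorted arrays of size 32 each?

To merge two sorted arrays of size 32, we need at least 63 comparisons in the worst case. An adversary can force every element to be compared.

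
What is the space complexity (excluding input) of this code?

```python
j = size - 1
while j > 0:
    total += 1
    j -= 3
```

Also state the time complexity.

Space complexity: O(1).
Only a constant amount of auxiliary storage is used; nothing grows with n.
Time complexity: O(n).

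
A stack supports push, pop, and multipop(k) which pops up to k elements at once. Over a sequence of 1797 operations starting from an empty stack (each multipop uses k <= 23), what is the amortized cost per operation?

Each element is pushed exactly once and popped at most once (whether by pop or as part of a multipop). So the total number of individual pops over the whole sequence is at most the number of pushes, which is at most 1797. Total work <= 2 * 1797, hence O(1) amortized per operation.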